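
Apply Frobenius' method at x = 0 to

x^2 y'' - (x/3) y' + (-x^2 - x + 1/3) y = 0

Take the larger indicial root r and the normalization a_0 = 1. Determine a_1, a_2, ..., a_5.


Write in Frobenius form y'' + (p(x)/x) y' + (q(x)/x^2) y = 0:
  p(x) = -1/3,  q(x) = -x^2 - x + 1/3.
Indicial equation: r(r-1) + (-1/3) r + (1/3) = 0 -> roots r_1 = 1, r_2 = 1/3.
Take r = r_1 = 1. Let y(x) = x^r sum_{n>=0} a_n x^n with a_0 = 1.
Substitute y = x^r sum a_n x^n and match x^{r+n}. The recurrence is
  D(n) a_n - 1 a_{n-1} - 1 a_{n-2} = 0,  where D(n) = (r+n)(r+n-1) + (-1/3)(r+n) + (1/3).
  a_n = [1 a_{n-1} + 1 a_{n-2}] / D(n).
Since the indicial polynomial factors as (r - r_1)(r - r_2), D(n) = (r_1 + n - r_1)(r_1 + n - r_2) = n(n + 2/3).
Evaluating step by step (a_0 = 1):
  n = 1: D(1) = 1(1 + 2/3) = 5/3; numerator = 1(1) = 1; a_1 = (1)/(5/3) = 3/5
  n = 2: D(2) = 2(2 + 2/3) = 16/3; numerator = 1(3/5) + 1(1) = 8/5; a_2 = (8/5)/(16/3) = 3/10
  n = 3: D(3) = 3(3 + 2/3) = 11; numerator = 1(3/10) + 1(3/5) = 9/10; a_3 = (9/10)/(11) = 9/110
  n = 4: D(4) = 4(4 + 2/3) = 56/3; numerator = 1(9/110) + 1(3/10) = 21/55; a_4 = (21/55)/(56/3) = 9/440
  n = 5: D(5) = 5(5 + 2/3) = 85/3; numerator = 1(9/440) + 1(9/110) = 9/88; a_5 = (9/88)/(85/3) = 27/7480

r = 1; a_0 = 1; a_1 = 3/5; a_2 = 3/10; a_3 = 9/110; a_4 = 9/440; a_5 = 27/7480


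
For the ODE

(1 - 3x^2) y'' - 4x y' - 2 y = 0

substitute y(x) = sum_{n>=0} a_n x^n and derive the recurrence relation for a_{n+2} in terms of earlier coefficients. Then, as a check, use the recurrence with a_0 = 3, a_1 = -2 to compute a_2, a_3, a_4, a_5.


Substitute y = sum_n a_n x^n.
(1 - 3 x^2) y'' contributes (n+2)(n+1) a_{n+2} - 3 n(n-1) a_n at x^n.
-4 x y'(x) contributes -4 n a_n at x^n.
-2 y(x) contributes -2 a_n at x^n.
Matching x^n: (n+2)(n+1) a_{n+2} + (-3 n(n-1) - 4 n - 2) a_n = 0.
Thus a_{n+2} = (3 n(n-1) + 4 n + 2) / ((n+1)(n+2)) * a_n.

Check with a_0 = 3, a_1 = -2 (apply the recurrence for n = 0, 1, 2, 3): a_0 = 3, a_1 = -2, a_2 = 3, a_3 = -2, a_4 = 4, a_5 = -16/5.

a_(n+2) = (3 n(n-1) + 4 n + 2) / ((n+1)(n+2)) * a_n; check: a_0 = 3, a_1 = -2, a_2 = 3, a_3 = -2, a_4 = 4, a_5 = -16/5


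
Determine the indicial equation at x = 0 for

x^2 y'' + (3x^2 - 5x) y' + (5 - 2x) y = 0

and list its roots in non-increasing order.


Divide by x^2 to reach normal form y'' + P_1(x) y' + P_2(x) y = 0 with P_1(x) = 3 - 5/x and P_2(x) = -2/x + 5/x^2.
x = 0 is a singular point because the y'-coefficient 3 - 5/x has a pole at x = 0 and the y-coefficient -2/x + 5/x^2 has a pole at x = 0.
It is a regular singular point because x P_1(x) = p(x) = 3x - 5 and x^2 P_2(x) = q(x) = 5 - 2x are polynomials, hence analytic at x = 0.
p(0) = -5,  q(0) = 5.
Indicial equation: r(r-1) + p(0) r + q(0) = 0, i.e. r^2 + (p(0) - 1) r + q(0) = 0, i.e. r^2 - 6 r + 5 = 0.
Discriminant: (-6)^2 - 4(5) = 16, so r = (6 ± 4)/2.
Solving: r_1 = 5, r_2 = 1.

indicial: r^2 - 6 r + 5 = 0; roots r_1 = 5, r_2 = 1


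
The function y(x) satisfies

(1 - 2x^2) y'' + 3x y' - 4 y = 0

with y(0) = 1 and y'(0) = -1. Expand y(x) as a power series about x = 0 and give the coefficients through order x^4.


Ansatz: y(x) = sum_{n>=0} a_n x^n, so y'(x) = sum_{n>=1} n a_n x^(n-1) and y''(x) = sum_{n>=2} n(n-1) a_n x^(n-2).
Substitute into P(x) y'' + Q(x) y' + R(x) y = 0 with P(x) = 1 - 2x^2, Q(x) = 3x, R(x) = -4, and match powers of x.
Initial conditions: a_0 = 1, a_1 = -1.
Setting the coefficient of each power of x to zero and solving order by order (substituting the coefficients already found):
  x^0: 2 a_2 - 4 a_0 = 0  ->  2 a_2 = 4 a_0 = 4  ->  a_2 = 2
  x^1: 6 a_3 - a_1 = 0  ->  6 a_3 = a_1 = -1  ->  a_3 = -1/6
  x^2: 12 a_4 - 2 a_2 = 0  ->  12 a_4 = 2 a_2 = 4  ->  a_4 = 1/3
Truncated series: y(x) = 1 - x + 2 x^2 - (1/6) x^3 + (1/3) x^4 + O(x^5).

a_0 = 1; a_1 = -1; a_2 = 2; a_3 = -1/6; a_4 = 1/3


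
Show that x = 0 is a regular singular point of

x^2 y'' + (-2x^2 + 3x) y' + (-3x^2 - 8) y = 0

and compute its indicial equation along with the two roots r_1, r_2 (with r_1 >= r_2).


Divide by x^2 to reach normal form y'' + P_1(x) y' + P_2(x) y = 0 with P_1(x) = -2 + 3/x and P_2(x) = -3 - 8/x^2.
x = 0 is a singular point because the y'-coefficient -2 + 3/x has a pole at x = 0 and the y-coefficient -3 - 8/x^2 has a pole at x = 0.
It is a regular singular point because x P_1(x) = p(x) = 3 - 2x and x^2 P_2(x) = q(x) = -3x^2 - 8 are polynomials, hence analytic at x = 0.
p(0) = 3,  q(0) = -8.
Indicial equation: r(r-1) + p(0) r + q(0) = 0, i.e. r^2 + (p(0) - 1) r + q(0) = 0, i.e. r^2 + 2 r - 8 = 0.
Discriminant: (2)^2 - 4(-8) = 36, so r = (-2 ± 6)/2.
Solving: r_1 = 2, r_2 = -4.

indicial: r^2 + 2 r - 8 = 0; roots r_1 = 2, r_2 = -4


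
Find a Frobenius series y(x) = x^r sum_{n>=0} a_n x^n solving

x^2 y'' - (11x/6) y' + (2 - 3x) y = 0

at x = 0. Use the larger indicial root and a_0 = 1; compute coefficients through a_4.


Write in Frobenius form y'' + (p(x)/x) y' + (q(x)/x^2) y = 0:
  p(x) = -11/6,  q(x) = 2 - 3x.
Indicial equation: r(r-1) + (-11/6) r + (2) = 0 -> roots r_1 = 3/2, r_2 = 4/3.
Take r = r_1 = 3/2. Let y(x) = x^r sum_{n>=0} a_n x^n with a_0 = 1.
Substitute y = x^r sum a_n x^n and match x^{r+n}. The recurrence is
  D(n) a_n - 3 a_{n-1} = 0,  where D(n) = (r+n)(r+n-1) + (-11/6)(r+n) + (2).
  a_n = 3 / D(n) * a_{n-1}.
Since the indicial polynomial factors as (r - r_1)(r - r_2), D(n) = (r_1 + n - r_1)(r_1 + n - r_2) = n(n + 1/6).
Evaluating step by step (a_0 = 1):
  n = 1: D(1) = 1(1 + 1/6) = 7/6; numerator = 3(1) = 3; a_1 = (3)/(7/6) = 18/7
  n = 2: D(2) = 2(2 + 1/6) = 13/3; numerator = 3(18/7) = 54/7; a_2 = (54/7)/(13/3) = 162/91
  n = 3: D(3) = 3(3 + 1/6) = 19/2; numerator = 3(162/91) = 486/91; a_3 = (486/91)/(19/2) = 972/1729
  n = 4: D(4) = 4(4 + 1/6) = 50/3; numerator = 3(972/1729) = 2916/1729; a_4 = (2916/1729)/(50/3) = 4374/43225

r = 3/2; a_0 = 1; a_1 = 18/7; a_2 = 162/91; a_3 = 972/1729; a_4 = 4374/43225


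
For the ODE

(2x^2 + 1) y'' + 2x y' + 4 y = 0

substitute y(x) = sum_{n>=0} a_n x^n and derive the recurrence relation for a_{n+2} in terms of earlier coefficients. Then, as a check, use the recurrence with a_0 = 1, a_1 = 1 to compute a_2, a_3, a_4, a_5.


Substitute y = sum_n a_n x^n.
(1 + 2 x^2) y'' contributes (n+2)(n+1) a_{n+2} + 2 n(n-1) a_n at x^n.
2 x y'(x) contributes 2 n a_n at x^n.
4 y(x) contributes 4 a_n at x^n.
Matching x^n: (n+2)(n+1) a_{n+2} + (2 n(n-1) + 2 n + 4) a_n = 0.
Thus a_{n+2} = (-2 n(n-1) - 2 n - 4) / ((n+1)(n+2)) * a_n.

Check with a_0 = 1, a_1 = 1 (apply the recurrence for n = 0, 1, 2, 3): a_0 = 1, a_1 = 1, a_2 = -2, a_3 = -1, a_4 = 2, a_5 = 11/10.

a_(n+2) = (-2 n(n-1) - 2 n - 4) / ((n+1)(n+2)) * a_n; check: a_0 = 1, a_1 = 1, a_2 = -2, a_3 = -1, a_4 = 2, a_5 = 11/10


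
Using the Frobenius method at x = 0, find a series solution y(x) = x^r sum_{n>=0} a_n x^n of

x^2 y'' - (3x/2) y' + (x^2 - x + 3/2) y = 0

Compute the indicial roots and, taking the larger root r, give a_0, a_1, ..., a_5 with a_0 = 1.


Write in Frobenius form y'' + (p(x)/x) y' + (q(x)/x^2) y = 0:
  p(x) = -3/2,  q(x) = x^2 - x + 3/2.
Indicial equation: r(r-1) + (-3/2) r + (3/2) = 0 -> roots r_1 = 3/2, r_2 = 1.
Take r = r_1 = 3/2. Let y(x) = x^r sum_{n>=0} a_n x^n with a_0 = 1.
Substitute y = x^r sum a_n x^n and match x^{r+n}. The recurrence is
  D(n) a_n - 1 a_{n-1} + 1 a_{n-2} = 0,  where D(n) = (r+n)(r+n-1) + (-3/2)(r+n) + (3/2).
  a_n = [1 a_{n-1} - 1 a_{n-2}] / D(n).
Since the indicial polynomial factors as (r - r_1)(r - r_2), D(n) = (r_1 + n - r_1)(r_1 + n - r_2) = n(n + 1/2).
Evaluating step by step (a_0 = 1):
  n = 1: D(1) = 1(1 + 1/2) = 3/2; numerator = 1(1) = 1; a_1 = (1)/(3/2) = 2/3
  n = 2: D(2) = 2(2 + 1/2) = 5; numerator = 1(2/3) - 1(1) = -1/3; a_2 = (-1/3)/(5) = -1/15
  n = 3: D(3) = 3(3 + 1/2) = 21/2; numerator = 1(-1/15) - 1(2/3) = -11/15; a_3 = (-11/15)/(21/2) = -22/315
  n = 4: D(4) = 4(4 + 1/2) = 18; numerator = 1(-22/315) - 1(-1/15) = -1/315; a_4 = (-1/315)/(18) = -1/5670
  n = 5: D(5) = 5(5 + 1/2) = 55/2; numerator = 1(-1/5670) - 1(-22/315) = 79/1134; a_5 = (79/1134)/(55/2) = 79/31185

r = 3/2; a_0 = 1; a_1 = 2/3; a_2 = -1/15; a_3 = -22/315; a_4 = -1/5670; a_5 = 79/31185


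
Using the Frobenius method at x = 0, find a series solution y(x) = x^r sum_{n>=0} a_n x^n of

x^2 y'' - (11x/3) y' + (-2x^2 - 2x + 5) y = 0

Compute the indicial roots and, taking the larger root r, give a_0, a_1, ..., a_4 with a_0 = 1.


Write in Frobenius form y'' + (p(x)/x) y' + (q(x)/x^2) y = 0:
  p(x) = -11/3,  q(x) = -2x^2 - 2x + 5.
Indicial equation: r(r-1) + (-11/3) r + (5) = 0 -> roots r_1 = 3, r_2 = 5/3.
Take r = r_1 = 3. Let y(x) = x^r sum_{n>=0} a_n x^n with a_0 = 1.
Substitute y = x^r sum a_n x^n and match x^{r+n}. The recurrence is
  D(n) a_n - 2 a_{n-1} - 2 a_{n-2} = 0,  where D(n) = (r+n)(r+n-1) + (-11/3)(r+n) + (5).
  a_n = [2 a_{n-1} + 2 a_{n-2}] / D(n).
Since the indicial polynomial factors as (r - r_1)(r - r_2), D(n) = (r_1 + n - r_1)(r_1 + n - r_2) = n(n + 4/3).
Evaluating step by step (a_0 = 1):
  n = 1: D(1) = 1(1 + 4/3) = 7/3; numerator = 2(1) = 2; a_1 = (2)/(7/3) = 6/7
  n = 2: D(2) = 2(2 + 4/3) = 20/3; numerator = 2(6/7) + 2(1) = 26/7; a_2 = (26/7)/(20/3) = 39/70
  n = 3: D(3) = 3(3 + 4/3) = 13; numerator = 2(39/70) + 2(6/7) = 99/35; a_3 = (99/35)/(13) = 99/455
  n = 4: D(4) = 4(4 + 4/3) = 64/3; numerator = 2(99/455) + 2(39/70) = 141/91; a_4 = (141/91)/(64/3) = 423/5824

r = 3; a_0 = 1; a_1 = 6/7; a_2 = 39/70; a_3 = 99/455; a_4 = 423/5824


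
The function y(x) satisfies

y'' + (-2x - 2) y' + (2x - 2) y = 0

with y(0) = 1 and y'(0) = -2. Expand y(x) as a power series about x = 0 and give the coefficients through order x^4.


Ansatz: y(x) = sum_{n>=0} a_n x^n, so y'(x) = sum_{n>=1} n a_n x^(n-1) and y''(x) = sum_{n>=2} n(n-1) a_n x^(n-2).
Substitute into P(x) y'' + Q(x) y' + R(x) y = 0 with P(x) = 1, Q(x) = -2x - 2, R(x) = 2x - 2, and match powers of x.
Initial conditions: a_0 = 1, a_1 = -2.
Setting the coefficient of each power of x to zero and solving order by order (substituting the coefficients already found):
  x^0: 2 a_2 - 2 a_1 - 2 a_0 = 0  ->  2 a_2 = 2 a_1 + 2 a_0 = -2  ->  a_2 = -1
  x^1: 6 a_3 - 4 a_2 - 4 a_1 + 2 a_0 = 0  ->  6 a_3 = 4 a_2 + 4 a_1 - 2 a_0 = -14  ->  a_3 = -7/3
  x^2: 12 a_4 - 6 a_3 - 6 a_2 + 2 a_1 = 0  ->  12 a_4 = 6 a_3 + 6 a_2 - 2 a_1 = -16  ->  a_4 = -4/3
Truncated series: y(x) = 1 - 2 x - x^2 - (7/3) x^3 - (4/3) x^4 + O(x^5).

a_0 = 1; a_1 = -2; a_2 = -1; a_3 = -7/3; a_4 = -4/3


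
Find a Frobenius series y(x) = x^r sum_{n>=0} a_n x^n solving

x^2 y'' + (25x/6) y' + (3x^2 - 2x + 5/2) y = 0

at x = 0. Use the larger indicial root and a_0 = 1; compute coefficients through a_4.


Write in Frobenius form y'' + (p(x)/x) y' + (q(x)/x^2) y = 0:
  p(x) = 25/6,  q(x) = 3x^2 - 2x + 5/2.
Indicial equation: r(r-1) + (25/6) r + (5/2) = 0 -> roots r_1 = -3/2, r_2 = -5/3.
Take r = r_1 = -3/2. Let y(x) = x^r sum_{n>=0} a_n x^n with a_0 = 1.
Substitute y = x^r sum a_n x^n and match x^{r+n}. The recurrence is
  D(n) a_n - 2 a_{n-1} + 3 a_{n-2} = 0,  where D(n) = (r+n)(r+n-1) + (25/6)(r+n) + (5/2).
  a_n = [2 a_{n-1} - 3 a_{n-2}] / D(n).
Since the indicial polynomial factors as (r - r_1)(r - r_2), D(n) = (r_1 + n - r_1)(r_1 + n - r_2) = n(n + 1/6).
Evaluating step by step (a_0 = 1):
  n = 1: D(1) = 1(1 + 1/6) = 7/6; numerator = 2(1) = 2; a_1 = (2)/(7/6) = 12/7
  n = 2: D(2) = 2(2 + 1/6) = 13/3; numerator = 2(12/7) - 3(1) = 3/7; a_2 = (3/7)/(13/3) = 9/91
  n = 3: D(3) = 3(3 + 1/6) = 19/2; numerator = 2(9/91) - 3(12/7) = -450/91; a_3 = (-450/91)/(19/2) = -900/1729
  n = 4: D(4) = 4(4 + 1/6) = 50/3; numerator = 2(-900/1729) - 3(9/91) = -2313/1729; a_4 = (-2313/1729)/(50/3) = -6939/86450

r = -3/2; a_0 = 1; a_1 = 12/7; a_2 = 9/91; a_3 = -900/1729; a_4 = -6939/86450


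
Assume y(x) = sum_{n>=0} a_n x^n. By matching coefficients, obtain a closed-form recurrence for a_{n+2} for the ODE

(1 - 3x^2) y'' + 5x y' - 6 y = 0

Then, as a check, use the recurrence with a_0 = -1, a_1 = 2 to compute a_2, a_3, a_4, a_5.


Substitute y = sum_n a_n x^n.
(1 - 3 x^2) y'' contributes (n+2)(n+1) a_{n+2} - 3 n(n-1) a_n at x^n.
5 x y'(x) contributes 5 n a_n at x^n.
-6 y(x) contributes -6 a_n at x^n.
Matching x^n: (n+2)(n+1) a_{n+2} + (-3 n(n-1) + 5 n - 6) a_n = 0.
Thus a_{n+2} = (3 n(n-1) - 5 n + 6) / ((n+1)(n+2)) * a_n.

Check with a_0 = -1, a_1 = 2 (apply the recurrence for n = 0, 1, 2, 3): a_0 = -1, a_1 = 2, a_2 = -3, a_3 = 1/3, a_4 = -1/2, a_5 = 3/20.

a_(n+2) = (3 n(n-1) - 5 n + 6) / ((n+1)(n+2)) * a_n; check: a_0 = -1, a_1 = 2, a_2 = -3, a_3 = 1/3, a_4 = -1/2, a_5 = 3/20


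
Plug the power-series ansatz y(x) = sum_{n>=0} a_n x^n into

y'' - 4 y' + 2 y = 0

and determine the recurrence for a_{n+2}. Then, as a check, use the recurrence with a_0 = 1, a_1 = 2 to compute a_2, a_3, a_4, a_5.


Substitute y = sum_n a_n x^n.
y''(x) has coefficient (n+2)(n+1) a_{n+2} at x^n;
-4 y'(x) has coefficient -4 (n+1) a_{n+1} at x^n;
2 y(x) has coefficient 2 a_n at x^n.
Matching x^n: (n+2)(n+1) a_{n+2} - 4 (n+1) a_{n+1} + 2 a_n = 0.
Thus a_{n+2} = [4 (n+1) a_{n+1} - 2 a_n] / ((n+1)(n+2)).

Check with a_0 = 1, a_1 = 2 (apply the recurrence for n = 0, 1, 2, 3): a_0 = 1, a_1 = 2, a_2 = 3, a_3 = 10/3, a_4 = 17/6, a_5 = 29/15.

a_(n+2) = [4 (n+1) a_(n+1) - 2 a_n] / ((n+1)(n+2)); check: a_0 = 1, a_1 = 2, a_2 = 3, a_3 = 10/3, a_4 = 17/6, a_5 = 29/15


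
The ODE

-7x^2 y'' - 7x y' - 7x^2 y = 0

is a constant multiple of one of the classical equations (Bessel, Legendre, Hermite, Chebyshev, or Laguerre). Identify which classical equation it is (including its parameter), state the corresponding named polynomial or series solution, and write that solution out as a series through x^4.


All three coefficients share the factor -7; dividing through by -7 gives  x^2 y'' + x y' + x^2 y = 0.
This matches the Bessel equation x^2 y'' + x y' + (x^2 - nu^2) y = 0 with nu^2 = 0, so nu = 0; the solution bounded at x = 0 is J_0(x).
Frobenius at x = 0: indicial roots ±nu; for r = nu the recurrence k(k + 2nu) c_k = -c_{k-2} gives the standard series J_nu(x) = sum_{k>=0} (-1)^k / (k! (k+nu)!) (x/2)^(2k+nu). Evaluate the first 3 terms:
  k = 0: (-1)^0 / (0! * 0! * 2^0) x^0 = 1/(1*1*1) x^0 = (1) x^0
  k = 1: (-1)^1 / (1! * 1! * 2^2) x^2 = -1/(1*1*4) x^2 = (-1/4) x^2
  k = 2: (-1)^2 / (2! * 2! * 2^4) x^4 = 1/(2*2*16) x^4 = (1/64) x^4
Hence J_0(x) = x^4/64 - x^2/4 + 1 + ....

J_0(x); series = x^4/64 - x^2/4 + 1


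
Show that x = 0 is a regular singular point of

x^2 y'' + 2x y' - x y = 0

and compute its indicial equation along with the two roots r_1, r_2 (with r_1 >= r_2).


Divide by x^2 to reach normal form y'' + P_1(x) y' + P_2(x) y = 0 with P_1(x) = 2/x and P_2(x) = -1/x.
x = 0 is a singular point because the y'-coefficient 2/x has a pole at x = 0 and the y-coefficient -1/x has a pole at x = 0.
It is a regular singular point because x P_1(x) = p(x) = 2 and x^2 P_2(x) = q(x) = -x are polynomials, hence analytic at x = 0.
p(0) = 2,  q(0) = 0.
Indicial equation: r(r-1) + p(0) r + q(0) = 0, i.e. r^2 + (p(0) - 1) r + q(0) = 0, i.e. r^2 + 1 r = 0.
Discriminant: (1)^2 - 4(0) = 1, so r = (-1 ± 1)/2.
Solving: r_1 = 0, r_2 = -1.

indicial: r^2 + 1 r = 0; roots r_1 = 0, r_2 = -1


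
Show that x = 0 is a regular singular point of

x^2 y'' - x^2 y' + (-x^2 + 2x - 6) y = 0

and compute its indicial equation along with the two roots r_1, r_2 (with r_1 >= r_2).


Divide by x^2 to reach normal form y'' + P_1(x) y' + P_2(x) y = 0 with P_1(x) = -1 and P_2(x) = -1 + 2/x - 6/x^2.
x = 0 is a singular point because the y-coefficient -1 + 2/x - 6/x^2 has a pole at x = 0.
It is a regular singular point because x P_1(x) = p(x) = -x and x^2 P_2(x) = q(x) = -x^2 + 2x - 6 are polynomials, hence analytic at x = 0.
p(0) = 0,  q(0) = -6.
Indicial equation: r(r-1) + p(0) r + q(0) = 0, i.e. r^2 + (p(0) - 1) r + q(0) = 0, i.e. r^2 - 1 r - 6 = 0.
Discriminant: (-1)^2 - 4(-6) = 25, so r = (1 ± 5)/2.
Solving: r_1 = 3, r_2 = -2.

indicial: r^2 - 1 r - 6 = 0; roots r_1 = 3, r_2 = -2


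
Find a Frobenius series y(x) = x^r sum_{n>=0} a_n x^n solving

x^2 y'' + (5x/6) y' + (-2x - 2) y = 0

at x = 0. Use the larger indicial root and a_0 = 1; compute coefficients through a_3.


Write in Frobenius form y'' + (p(x)/x) y' + (q(x)/x^2) y = 0:
  p(x) = 5/6,  q(x) = -2x - 2.
Indicial equation: r(r-1) + (5/6) r + (-2) = 0 -> roots r_1 = 3/2, r_2 = -4/3.
Take r = r_1 = 3/2. Let y(x) = x^r sum_{n>=0} a_n x^n with a_0 = 1.
Substitute y = x^r sum a_n x^n and match x^{r+n}. The recurrence is
  D(n) a_n - 2 a_{n-1} = 0,  where D(n) = (r+n)(r+n-1) + (5/6)(r+n) + (-2).
  a_n = 2 / D(n) * a_{n-1}.
Since the indicial polynomial factors as (r - r_1)(r - r_2), D(n) = (r_1 + n - r_1)(r_1 + n - r_2) = n(n + 17/6).
Evaluating step by step (a_0 = 1):
  n = 1: D(1) = 1(1 + 17/6) = 23/6; numerator = 2(1) = 2; a_1 = (2)/(23/6) = 12/23
  n = 2: D(2) = 2(2 + 17/6) = 29/3; numerator = 2(12/23) = 24/23; a_2 = (24/23)/(29/3) = 72/667
  n = 3: D(3) = 3(3 + 17/6) = 35/2; numerator = 2(72/667) = 144/667; a_3 = (144/667)/(35/2) = 288/23345

r = 3/2; a_0 = 1; a_1 = 12/23; a_2 = 72/667; a_3 = 288/23345


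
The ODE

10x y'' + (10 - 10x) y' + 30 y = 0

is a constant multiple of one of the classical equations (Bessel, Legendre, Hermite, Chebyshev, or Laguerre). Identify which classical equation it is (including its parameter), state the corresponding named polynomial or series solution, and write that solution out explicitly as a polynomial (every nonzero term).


All three coefficients share the factor 10; dividing through by 10 gives  x y'' + (1 - x) y' + 3 y = 0.
This matches the Laguerre equation x y'' + (1 - x) y' + n y = 0 with n = 3; the polynomial solution is L_3(x).
With y = sum_k a_k x^k, matching x^k gives (k+1)k a_{k+1} + (k+1) a_{k+1} - k a_k + n a_k = 0, i.e. (k+1)^2 a_{k+1} = (k - n) a_k = (k - 3) a_k. The right side vanishes at k = 3, so the series terminates at degree 3.
Standard normalization L_n(0) = 1 gives a_0 = 1. Work upward with a_{k+1} = (k - 3) a_k / (k+1)^2:
  a_1 = (0 - 3)(1) / 1^2 = -3/1 = -3
  a_2 = (1 - 3)(-3) / 2^2 = 6/4 = 3/2
  a_3 = (2 - 3)(3/2) / 3^2 = (-3/2)/9 = -1/6
Hence L_3(x) = -x^3/6 + 3 x^2/2 - 3 x + 1.

L_3(x); series = -x^3/6 + 3 x^2/2 - 3 x + 1


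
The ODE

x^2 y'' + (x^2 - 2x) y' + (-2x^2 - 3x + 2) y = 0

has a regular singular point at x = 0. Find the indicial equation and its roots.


Divide by x^2 to reach normal form y'' + P_1(x) y' + P_2(x) y = 0 with P_1(x) = 1 - 2/x and P_2(x) = -2 - 3/x + 2/x^2.
x = 0 is a singular point because the y'-coefficient 1 - 2/x has a pole at x = 0 and the y-coefficient -2 - 3/x + 2/x^2 has a pole at x = 0.
It is a regular singular point because x P_1(x) = p(x) = x - 2 and x^2 P_2(x) = q(x) = -2x^2 - 3x + 2 are polynomials, hence analytic at x = 0.
p(0) = -2,  q(0) = 2.
Indicial equation: r(r-1) + p(0) r + q(0) = 0, i.e. r^2 + (p(0) - 1) r + q(0) = 0, i.e. r^2 - 3 r + 2 = 0.
Discriminant: (-3)^2 - 4(2) = 1, so r = (3 ± 1)/2.
Solving: r_1 = 2, r_2 = 1.

indicial: r^2 - 3 r + 2 = 0; roots r_1 = 2, r_2 = 1


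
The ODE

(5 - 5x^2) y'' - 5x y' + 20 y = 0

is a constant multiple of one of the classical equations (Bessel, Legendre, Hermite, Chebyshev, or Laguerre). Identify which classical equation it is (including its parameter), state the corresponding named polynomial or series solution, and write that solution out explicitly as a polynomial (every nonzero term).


All three coefficients share the factor 5; dividing through by 5 gives  (1 - x^2) y'' - x y' + 4 y = 0.
This matches the Chebyshev equation (1 - x^2) y'' - x y' + n^2 y = 0 (note the -x y' term, not -2x y') with n^2 = 4, so n = 2; the polynomial solution is T_2(x).
With y = sum_k a_k x^k, matching x^k gives (k+2)(k+1) a_{k+2} = (k^2 - n^2) a_k = (k - 2)(k + 2) a_k. The right side vanishes at k = 2, so the series with the parity of 2 terminates at degree 2.
Standard normalization: leading coefficient of T_n is 2^(n-1), so a_2 = 2^1 = 2. Work downward with a_k = (k+1)(k+2) a_{k+2} / ((k - 2)(k + 2)):
  a_0 = (1)(2)(2) / ((0 - 2)(0 + 2)) = 4/(-4) = -1
Hence T_2(x) = 2 x^2 - 1.

T_2(x); series = 2 x^2 - 1


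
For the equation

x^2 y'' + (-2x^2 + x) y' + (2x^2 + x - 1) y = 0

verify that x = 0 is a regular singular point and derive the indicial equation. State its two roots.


Divide by x^2 to reach normal form y'' + P_1(x) y' + P_2(x) y = 0 with P_1(x) = -2 + 1/x and P_2(x) = 2 + 1/x - 1/x^2.
x = 0 is a singular point because the y'-coefficient -2 + 1/x has a pole at x = 0 and the y-coefficient 2 + 1/x - 1/x^2 has a pole at x = 0.
It is a regular singular point because x P_1(x) = p(x) = 1 - 2x and x^2 P_2(x) = q(x) = 2x^2 + x - 1 are polynomials, hence analytic at x = 0.
p(0) = 1,  q(0) = -1.
Indicial equation: r(r-1) + p(0) r + q(0) = 0, i.e. r^2 + (p(0) - 1) r + q(0) = 0, i.e. r^2 - 1 = 0.
Discriminant: (0)^2 - 4(-1) = 4, so r = (0 ± 2)/2.
Solving: r_1 = 1, r_2 = -1.

indicial: r^2 - 1 = 0; roots r_1 = 1, r_2 = -1


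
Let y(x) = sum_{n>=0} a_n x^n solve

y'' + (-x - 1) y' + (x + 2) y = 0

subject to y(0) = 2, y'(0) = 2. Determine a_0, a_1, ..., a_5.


Ansatz: y(x) = sum_{n>=0} a_n x^n, so y'(x) = sum_{n>=1} n a_n x^(n-1) and y''(x) = sum_{n>=2} n(n-1) a_n x^(n-2).
Substitute into P(x) y'' + Q(x) y' + R(x) y = 0 with P(x) = 1, Q(x) = -x - 1, R(x) = x + 2, and match powers of x.
Initial conditions: a_0 = 2, a_1 = 2.
Setting the coefficient of each power of x to zero and solving order by order (substituting the coefficients already found):
  x^0: 2 a_2 - a_1 + 2 a_0 = 0  ->  2 a_2 = a_1 - 2 a_0 = -2  ->  a_2 = -1
  x^1: 6 a_3 - 2 a_2 + a_1 + a_0 = 0  ->  6 a_3 = 2 a_2 - a_1 - a_0 = -6  ->  a_3 = -1
  x^2: 12 a_4 - 3 a_3 + a_1 = 0  ->  12 a_4 = 3 a_3 - a_1 = -5  ->  a_4 = -5/12
  x^3: 20 a_5 - 4 a_4 - a_3 + a_2 = 0  ->  20 a_5 = 4 a_4 + a_3 - a_2 = -5/3  ->  a_5 = -1/12
Truncated series: y(x) = 2 + 2 x - x^2 - x^3 - (5/12) x^4 - (1/12) x^5 + O(x^6).

a_0 = 2; a_1 = 2; a_2 = -1; a_3 = -1; a_4 = -5/12; a_5 = -1/12


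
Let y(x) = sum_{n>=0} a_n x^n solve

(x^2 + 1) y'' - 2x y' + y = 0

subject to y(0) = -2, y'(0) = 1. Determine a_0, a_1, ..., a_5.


Ansatz: y(x) = sum_{n>=0} a_n x^n, so y'(x) = sum_{n>=1} n a_n x^(n-1) and y''(x) = sum_{n>=2} n(n-1) a_n x^(n-2).
Substitute into P(x) y'' + Q(x) y' + R(x) y = 0 with P(x) = x^2 + 1, Q(x) = -2x, R(x) = 1, and match powers of x.
Initial conditions: a_0 = -2, a_1 = 1.
Setting the coefficient of each power of x to zero and solving order by order (substituting the coefficients already found):
  x^0: 2 a_2 + a_0 = 0  ->  2 a_2 = -a_0 = 2  ->  a_2 = 1
  x^1: 6 a_3 - a_1 = 0  ->  6 a_3 = a_1 = 1  ->  a_3 = 1/6
  x^2: 12 a_4 - a_2 = 0  ->  12 a_4 = a_2 = 1  ->  a_4 = 1/12
  x^3: 20 a_5 + a_3 = 0  ->  20 a_5 = -a_3 = -1/6  ->  a_5 = -1/120
Truncated series: y(x) = -2 + x + x^2 + (1/6) x^3 + (1/12) x^4 - (1/120) x^5 + O(x^6).

a_0 = -2; a_1 = 1; a_2 = 1; a_3 = 1/6; a_4 = 1/12; a_5 = -1/120


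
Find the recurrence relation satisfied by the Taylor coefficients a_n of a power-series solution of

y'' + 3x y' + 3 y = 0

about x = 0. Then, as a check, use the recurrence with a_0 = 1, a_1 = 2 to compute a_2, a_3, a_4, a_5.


Substitute y = sum_n a_n x^n.
y''(x) has coefficient (n+2)(n+1) a_{n+2} at x^n;
3 x y'(x) has coefficient 3 n a_n at x^n (shift);
3 y(x) has coefficient 3 a_n at x^n.
Matching x^n: (n+2)(n+1) a_{n+2} + (3n + 3) a_n = 0.
Thus a_{n+2} = (-3n - 3) / ((n+1)(n+2)) * a_n.

Check with a_0 = 1, a_1 = 2 (apply the recurrence for n = 0, 1, 2, 3): a_0 = 1, a_1 = 2, a_2 = -3/2, a_3 = -2, a_4 = 9/8, a_5 = 6/5.

a_(n+2) = (-3n - 3) / ((n+1)(n+2)) * a_n; check: a_0 = 1, a_1 = 2, a_2 = -3/2, a_3 = -2, a_4 = 9/8, a_5 = 6/5


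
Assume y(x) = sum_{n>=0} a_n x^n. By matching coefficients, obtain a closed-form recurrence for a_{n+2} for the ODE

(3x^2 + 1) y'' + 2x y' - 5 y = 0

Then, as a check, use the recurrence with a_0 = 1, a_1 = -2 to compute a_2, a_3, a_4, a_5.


Substitute y = sum_n a_n x^n.
(1 + 3 x^2) y'' contributes (n+2)(n+1) a_{n+2} + 3 n(n-1) a_n at x^n.
2 x y'(x) contributes 2 n a_n at x^n.
-5 y(x) contributes -5 a_n at x^n.
Matching x^n: (n+2)(n+1) a_{n+2} + (3 n(n-1) + 2 n - 5) a_n = 0.
Thus a_{n+2} = (-3 n(n-1) - 2 n + 5) / ((n+1)(n+2)) * a_n.

Check with a_0 = 1, a_1 = -2 (apply the recurrence for n = 0, 1, 2, 3): a_0 = 1, a_1 = -2, a_2 = 5/2, a_3 = -1, a_4 = -25/24, a_5 = 19/20.

a_(n+2) = (-3 n(n-1) - 2 n + 5) / ((n+1)(n+2)) * a_n; check: a_0 = 1, a_1 = -2, a_2 = 5/2, a_3 = -1, a_4 = -25/24, a_5 = 19/20


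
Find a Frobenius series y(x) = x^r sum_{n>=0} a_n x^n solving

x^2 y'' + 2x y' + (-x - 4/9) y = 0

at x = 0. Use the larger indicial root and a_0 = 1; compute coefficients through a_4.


Write in Frobenius form y'' + (p(x)/x) y' + (q(x)/x^2) y = 0:
  p(x) = 2,  q(x) = -x - 4/9.
Indicial equation: r(r-1) + (2) r + (-4/9) = 0 -> roots r_1 = 1/3, r_2 = -4/3.
Take r = r_1 = 1/3. Let y(x) = x^r sum_{n>=0} a_n x^n with a_0 = 1.
Substitute y = x^r sum a_n x^n and match x^{r+n}. The recurrence is
  D(n) a_n - 1 a_{n-1} = 0,  where D(n) = (r+n)(r+n-1) + (2)(r+n) + (-4/9).
  a_n = 1 / D(n) * a_{n-1}.
Since the indicial polynomial factors as (r - r_1)(r - r_2), D(n) = (r_1 + n - r_1)(r_1 + n - r_2) = n(n + 5/3).
Evaluating step by step (a_0 = 1):
  n = 1: D(1) = 1(1 + 5/3) = 8/3; numerator = 1(1) = 1; a_1 = (1)/(8/3) = 3/8
  n = 2: D(2) = 2(2 + 5/3) = 22/3; numerator = 1(3/8) = 3/8; a_2 = (3/8)/(22/3) = 9/176
  n = 3: D(3) = 3(3 + 5/3) = 14; numerator = 1(9/176) = 9/176; a_3 = (9/176)/(14) = 9/2464
  n = 4: D(4) = 4(4 + 5/3) = 68/3; numerator = 1(9/2464) = 9/2464; a_4 = (9/2464)/(68/3) = 27/167552

r = 1/3; a_0 = 1; a_1 = 3/8; a_2 = 9/176; a_3 = 9/2464; a_4 = 27/167552


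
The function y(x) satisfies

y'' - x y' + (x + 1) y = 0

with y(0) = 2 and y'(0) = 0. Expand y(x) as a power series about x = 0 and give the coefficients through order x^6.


Ansatz: y(x) = sum_{n>=0} a_n x^n, so y'(x) = sum_{n>=1} n a_n x^(n-1) and y''(x) = sum_{n>=2} n(n-1) a_n x^(n-2).
Substitute into P(x) y'' + Q(x) y' + R(x) y = 0 with P(x) = 1, Q(x) = -x, R(x) = x + 1, and match powers of x.
Initial conditions: a_0 = 2, a_1 = 0.
Setting the coefficient of each power of x to zero and solving order by order (substituting the coefficients already found):
  x^0: 2 a_2 + a_0 = 0  ->  2 a_2 = -a_0 = -2  ->  a_2 = -1
  x^1: 6 a_3 + a_0 = 0  ->  6 a_3 = -a_0 = -2  ->  a_3 = -1/3
  x^2: 12 a_4 - a_2 + a_1 = 0  ->  12 a_4 = a_2 - a_1 = -1  ->  a_4 = -1/12
  x^3: 20 a_5 - 2 a_3 + a_2 = 0  ->  20 a_5 = 2 a_3 - a_2 = 1/3  ->  a_5 = 1/60
  x^4: 30 a_6 - 3 a_4 + a_3 = 0  ->  30 a_6 = 3 a_4 - a_3 = 1/12  ->  a_6 = 1/360
Truncated series: y(x) = 2 - x^2 - (1/3) x^3 - (1/12) x^4 + (1/60) x^5 + (1/360) x^6 + O(x^7).

a_0 = 2; a_1 = 0; a_2 = -1; a_3 = -1/3; a_4 = -1/12; a_5 = 1/60; a_6 = 1/360


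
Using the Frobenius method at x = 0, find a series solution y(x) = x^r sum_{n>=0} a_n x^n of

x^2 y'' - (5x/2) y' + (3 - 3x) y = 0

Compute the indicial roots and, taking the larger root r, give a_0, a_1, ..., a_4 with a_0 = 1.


Write in Frobenius form y'' + (p(x)/x) y' + (q(x)/x^2) y = 0:
  p(x) = -5/2,  q(x) = 3 - 3x.
Indicial equation: r(r-1) + (-5/2) r + (3) = 0 -> roots r_1 = 2, r_2 = 3/2.
Take r = r_1 = 2. Let y(x) = x^r sum_{n>=0} a_n x^n with a_0 = 1.
Substitute y = x^r sum a_n x^n and match x^{r+n}. The recurrence is
  D(n) a_n - 3 a_{n-1} = 0,  where D(n) = (r+n)(r+n-1) + (-5/2)(r+n) + (3).
  a_n = 3 / D(n) * a_{n-1}.
Since the indicial polynomial factors as (r - r_1)(r - r_2), D(n) = (r_1 + n - r_1)(r_1 + n - r_2) = n(n + 1/2).
Evaluating step by step (a_0 = 1):
  n = 1: D(1) = 1(1 + 1/2) = 3/2; numerator = 3(1) = 3; a_1 = (3)/(3/2) = 2
  n = 2: D(2) = 2(2 + 1/2) = 5; numerator = 3(2) = 6; a_2 = (6)/(5) = 6/5
  n = 3: D(3) = 3(3 + 1/2) = 21/2; numerator = 3(6/5) = 18/5; a_3 = (18/5)/(21/2) = 12/35
  n = 4: D(4) = 4(4 + 1/2) = 18; numerator = 3(12/35) = 36/35; a_4 = (36/35)/(18) = 2/35

r = 2; a_0 = 1; a_1 = 2; a_2 = 6/5; a_3 = 12/35; a_4 = 2/35


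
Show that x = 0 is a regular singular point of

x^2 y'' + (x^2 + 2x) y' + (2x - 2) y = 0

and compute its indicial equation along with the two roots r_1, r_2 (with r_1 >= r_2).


Divide by x^2 to reach normal form y'' + P_1(x) y' + P_2(x) y = 0 with P_1(x) = 1 + 2/x and P_2(x) = 2/x - 2/x^2.
x = 0 is a singular point because the y'-coefficient 1 + 2/x has a pole at x = 0 and the y-coefficient 2/x - 2/x^2 has a pole at x = 0.
It is a regular singular point because x P_1(x) = p(x) = x + 2 and x^2 P_2(x) = q(x) = 2x - 2 are polynomials, hence analytic at x = 0.
p(0) = 2,  q(0) = -2.
Indicial equation: r(r-1) + p(0) r + q(0) = 0, i.e. r^2 + (p(0) - 1) r + q(0) = 0, i.e. r^2 + 1 r - 2 = 0.
Discriminant: (1)^2 - 4(-2) = 9, so r = (-1 ± 3)/2.
Solving: r_1 = 1, r_2 = -2.

indicial: r^2 + 1 r - 2 = 0; roots r_1 = 1, r_2 = -2


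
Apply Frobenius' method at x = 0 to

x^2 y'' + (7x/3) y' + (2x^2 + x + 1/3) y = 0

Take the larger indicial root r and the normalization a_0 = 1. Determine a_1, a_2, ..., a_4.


Write in Frobenius form y'' + (p(x)/x) y' + (q(x)/x^2) y = 0:
  p(x) = 7/3,  q(x) = 2x^2 + x + 1/3.
Indicial equation: r(r-1) + (7/3) r + (1/3) = 0 -> roots r_1 = -1/3, r_2 = -1.
Take r = r_1 = -1/3. Let y(x) = x^r sum_{n>=0} a_n x^n with a_0 = 1.
Substitute y = x^r sum a_n x^n and match x^{r+n}. The recurrence is
  D(n) a_n + 1 a_{n-1} + 2 a_{n-2} = 0,  where D(n) = (r+n)(r+n-1) + (7/3)(r+n) + (1/3).
  a_n = [-1 a_{n-1} - 2 a_{n-2}] / D(n).
Since the indicial polynomial factors as (r - r_1)(r - r_2), D(n) = (r_1 + n - r_1)(r_1 + n - r_2) = n(n + 2/3).
Evaluating step by step (a_0 = 1):
  n = 1: D(1) = 1(1 + 2/3) = 5/3; numerator = -1(1) = -1; a_1 = (-1)/(5/3) = -3/5
  n = 2: D(2) = 2(2 + 2/3) = 16/3; numerator = -1(-3/5) - 2(1) = -7/5; a_2 = (-7/5)/(16/3) = -21/80
  n = 3: D(3) = 3(3 + 2/3) = 11; numerator = -1(-21/80) - 2(-3/5) = 117/80; a_3 = (117/80)/(11) = 117/880
  n = 4: D(4) = 4(4 + 2/3) = 56/3; numerator = -1(117/880) - 2(-21/80) = 69/176; a_4 = (69/176)/(56/3) = 207/9856

r = -1/3; a_0 = 1; a_1 = -3/5; a_2 = -21/80; a_3 = 117/880; a_4 = 207/9856


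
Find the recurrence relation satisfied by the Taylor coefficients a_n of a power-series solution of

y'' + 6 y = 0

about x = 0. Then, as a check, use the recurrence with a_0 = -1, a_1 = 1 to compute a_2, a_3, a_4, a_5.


Substitute y = sum_n a_n x^n into y'' + (const) y = 0.
y''(x) = sum_{n>=0} (n+2)(n+1) a_{n+2} x^n.
The ODE becomes sum_n [(n+2)(n+1) a_{n+2} + 6 a_n] x^n = 0.
Setting each coefficient to zero gives the recurrence:
  (n+2)(n+1) a_{n+2} + 6 a_n = 0,
  a_{n+2} = -6 / ((n+1)(n+2)) a_n.

Check with a_0 = -1, a_1 = 1 (apply the recurrence for n = 0, 1, 2, 3): a_0 = -1, a_1 = 1, a_2 = 3, a_3 = -1, a_4 = -3/2, a_5 = 3/10.

a_{n+2} = -6/((n+1)(n+2)) * a_n; check: a_0 = -1, a_1 = 1, a_2 = 3, a_3 = -1, a_4 = -3/2, a_5 = 3/10


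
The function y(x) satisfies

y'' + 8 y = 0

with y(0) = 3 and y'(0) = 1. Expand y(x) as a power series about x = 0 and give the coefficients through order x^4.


Ansatz: y(x) = sum_{n>=0} a_n x^n, so y'(x) = sum_{n>=1} n a_n x^(n-1) and y''(x) = sum_{n>=2} n(n-1) a_n x^(n-2).
Substitute into P(x) y'' + Q(x) y' + R(x) y = 0 with P(x) = 1, Q(x) = 0, R(x) = 8, and match powers of x.
Initial conditions: a_0 = 3, a_1 = 1.
Setting the coefficient of each power of x to zero and solving order by order (substituting the coefficients already found):
  x^0: 2 a_2 + 8 a_0 = 0  ->  2 a_2 = -8 a_0 = -24  ->  a_2 = -12
  x^1: 6 a_3 + 8 a_1 = 0  ->  6 a_3 = -8 a_1 = -8  ->  a_3 = -4/3
  x^2: 12 a_4 + 8 a_2 = 0  ->  12 a_4 = -8 a_2 = 96  ->  a_4 = 8
Truncated series: y(x) = 3 + x - 12 x^2 - (4/3) x^3 + 8 x^4 + O(x^5).

a_0 = 3; a_1 = 1; a_2 = -12; a_3 = -4/3; a_4 = 8


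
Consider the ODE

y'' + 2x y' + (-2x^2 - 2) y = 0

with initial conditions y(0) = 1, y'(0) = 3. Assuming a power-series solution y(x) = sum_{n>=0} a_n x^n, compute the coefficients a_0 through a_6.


Ansatz: y(x) = sum_{n>=0} a_n x^n, so y'(x) = sum_{n>=1} n a_n x^(n-1) and y''(x) = sum_{n>=2} n(n-1) a_n x^(n-2).
Substitute into P(x) y'' + Q(x) y' + R(x) y = 0 with P(x) = 1, Q(x) = 2x, R(x) = -2x^2 - 2, and match powers of x.
Initial conditions: a_0 = 1, a_1 = 3.
Setting the coefficient of each power of x to zero and solving order by order (substituting the coefficients already found):
  x^0: 2 a_2 - 2 a_0 = 0  ->  2 a_2 = 2 a_0 = 2  ->  a_2 = 1
  x^1: 6 a_3 = 0  ->  a_3 = 0
  x^2: 12 a_4 + 2 a_2 - 2 a_0 = 0  ->  12 a_4 = -2 a_2 + 2 a_0 = 0  ->  a_4 = 0
  x^3: 20 a_5 + 4 a_3 - 2 a_1 = 0  ->  20 a_5 = -4 a_3 + 2 a_1 = 6  ->  a_5 = 3/10
  x^4: 30 a_6 + 6 a_4 - 2 a_2 = 0  ->  30 a_6 = -6 a_4 + 2 a_2 = 2  ->  a_6 = 1/15
Truncated series: y(x) = 1 + 3 x + x^2 + (3/10) x^5 + (1/15) x^6 + O(x^7).

a_0 = 1; a_1 = 3; a_2 = 1; a_3 = 0; a_4 = 0; a_5 = 3/10; a_6 = 1/15


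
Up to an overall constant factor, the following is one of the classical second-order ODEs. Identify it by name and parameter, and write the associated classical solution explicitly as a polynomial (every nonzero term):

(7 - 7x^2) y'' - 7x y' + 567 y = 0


All three coefficients share the factor 7; dividing through by 7 gives  (1 - x^2) y'' - x y' + 81 y = 0.
This matches the Chebyshev equation (1 - x^2) y'' - x y' + n^2 y = 0 (note the -x y' term, not -2x y') with n^2 = 81, so n = 9; the polynomial solution is T_9(x).
With y = sum_k a_k x^k, matching x^k gives (k+2)(k+1) a_{k+2} = (k^2 - n^2) a_k = (k - 9)(k + 9) a_k. The right side vanishes at k = 9, so the series with the parity of 9 terminates at degree 9.
Standard normalization: leading coefficient of T_n is 2^(n-1), so a_9 = 2^8 = 256. Work downward with a_k = (k+1)(k+2) a_{k+2} / ((k - 9)(k + 9)):
  a_7 = (8)(9)(256) / ((7 - 9)(7 + 9)) = 18432/(-32) = -576
  a_5 = (6)(7)(-576) / ((5 - 9)(5 + 9)) = -24192/(-56) = 432
  a_3 = (4)(5)(432) / ((3 - 9)(3 + 9)) = 8640/(-72) = -120
  a_1 = (2)(3)(-120) / ((1 - 9)(1 + 9)) = -720/(-80) = 9
Hence T_9(x) = 256 x^9 - 576 x^7 + 432 x^5 - 120 x^3 + 9 x.

T_9(x); series = 256 x^9 - 576 x^7 + 432 x^5 - 120 x^3 + 9 x


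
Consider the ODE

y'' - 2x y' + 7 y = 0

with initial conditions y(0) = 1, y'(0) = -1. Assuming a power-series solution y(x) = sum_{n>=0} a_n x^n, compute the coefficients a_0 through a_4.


Ansatz: y(x) = sum_{n>=0} a_n x^n, so y'(x) = sum_{n>=1} n a_n x^(n-1) and y''(x) = sum_{n>=2} n(n-1) a_n x^(n-2).
Substitute into P(x) y'' + Q(x) y' + R(x) y = 0 with P(x) = 1, Q(x) = -2x, R(x) = 7, and match powers of x.
Initial conditions: a_0 = 1, a_1 = -1.
Setting the coefficient of each power of x to zero and solving order by order (substituting the coefficients already found):
  x^0: 2 a_2 + 7 a_0 = 0  ->  2 a_2 = -7 a_0 = -7  ->  a_2 = -7/2
  x^1: 6 a_3 + 5 a_1 = 0  ->  6 a_3 = -5 a_1 = 5  ->  a_3 = 5/6
  x^2: 12 a_4 + 3 a_2 = 0  ->  12 a_4 = -3 a_2 = 21/2  ->  a_4 = 7/8
Truncated series: y(x) = 1 - x - (7/2) x^2 + (5/6) x^3 + (7/8) x^4 + O(x^5).

a_0 = 1; a_1 = -1; a_2 = -7/2; a_3 = 5/6; a_4 = 7/8


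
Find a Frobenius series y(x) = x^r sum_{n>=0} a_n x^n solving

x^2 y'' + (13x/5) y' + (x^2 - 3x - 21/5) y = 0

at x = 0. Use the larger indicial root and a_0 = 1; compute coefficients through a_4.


Write in Frobenius form y'' + (p(x)/x) y' + (q(x)/x^2) y = 0:
  p(x) = 13/5,  q(x) = x^2 - 3x - 21/5.
Indicial equation: r(r-1) + (13/5) r + (-21/5) = 0 -> roots r_1 = 7/5, r_2 = -3.
Take r = r_1 = 7/5. Let y(x) = x^r sum_{n>=0} a_n x^n with a_0 = 1.
Substitute y = x^r sum a_n x^n and match x^{r+n}. The recurrence is
  D(n) a_n - 3 a_{n-1} + 1 a_{n-2} = 0,  where D(n) = (r+n)(r+n-1) + (13/5)(r+n) + (-21/5).
  a_n = [3 a_{n-1} - 1 a_{n-2}] / D(n).
Since the indicial polynomial factors as (r - r_1)(r - r_2), D(n) = (r_1 + n - r_1)(r_1 + n - r_2) = n(n + 22/5).
Evaluating step by step (a_0 = 1):
  n = 1: D(1) = 1(1 + 22/5) = 27/5; numerator = 3(1) = 3; a_1 = (3)/(27/5) = 5/9
  n = 2: D(2) = 2(2 + 22/5) = 64/5; numerator = 3(5/9) - 1(1) = 2/3; a_2 = (2/3)/(64/5) = 5/96
  n = 3: D(3) = 3(3 + 22/5) = 111/5; numerator = 3(5/96) - 1(5/9) = -115/288; a_3 = (-115/288)/(111/5) = -575/31968
  n = 4: D(4) = 4(4 + 22/5) = 168/5; numerator = 3(-575/31968) - 1(5/96) = -565/5328; a_4 = (-565/5328)/(168/5) = -2825/895104

r = 7/5; a_0 = 1; a_1 = 5/9; a_2 = 5/96; a_3 = -575/31968; a_4 = -2825/895104


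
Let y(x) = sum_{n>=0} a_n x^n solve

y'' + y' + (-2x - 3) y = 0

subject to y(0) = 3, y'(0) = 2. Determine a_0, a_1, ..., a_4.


Ansatz: y(x) = sum_{n>=0} a_n x^n, so y'(x) = sum_{n>=1} n a_n x^(n-1) and y''(x) = sum_{n>=2} n(n-1) a_n x^(n-2).
Substitute into P(x) y'' + Q(x) y' + R(x) y = 0 with P(x) = 1, Q(x) = 1, R(x) = -2x - 3, and match powers of x.
Initial conditions: a_0 = 3, a_1 = 2.
Setting the coefficient of each power of x to zero and solving order by order (substituting the coefficients already found):
  x^0: 2 a_2 + a_1 - 3 a_0 = 0  ->  2 a_2 = -a_1 + 3 a_0 = 7  ->  a_2 = 7/2
  x^1: 6 a_3 + 2 a_2 - 3 a_1 - 2 a_0 = 0  ->  6 a_3 = -2 a_2 + 3 a_1 + 2 a_0 = 5  ->  a_3 = 5/6
  x^2: 12 a_4 + 3 a_3 - 3 a_2 - 2 a_1 = 0  ->  12 a_4 = -3 a_3 + 3 a_2 + 2 a_1 = 12  ->  a_4 = 1
Truncated series: y(x) = 3 + 2 x + (7/2) x^2 + (5/6) x^3 + x^4 + O(x^5).

a_0 = 3; a_1 = 2; a_2 = 7/2; a_3 = 5/6; a_4 = 1


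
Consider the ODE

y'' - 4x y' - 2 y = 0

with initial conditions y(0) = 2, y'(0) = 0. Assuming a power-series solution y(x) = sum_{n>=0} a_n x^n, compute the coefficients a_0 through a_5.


Ansatz: y(x) = sum_{n>=0} a_n x^n, so y'(x) = sum_{n>=1} n a_n x^(n-1) and y''(x) = sum_{n>=2} n(n-1) a_n x^(n-2).
Substitute into P(x) y'' + Q(x) y' + R(x) y = 0 with P(x) = 1, Q(x) = -4x, R(x) = -2, and match powers of x.
Initial conditions: a_0 = 2, a_1 = 0.
Setting the coefficient of each power of x to zero and solving order by order (substituting the coefficients already found):
  x^0: 2 a_2 - 2 a_0 = 0  ->  2 a_2 = 2 a_0 = 4  ->  a_2 = 2
  x^1: 6 a_3 - 6 a_1 = 0  ->  6 a_3 = 6 a_1 = 0  ->  a_3 = 0
  x^2: 12 a_4 - 10 a_2 = 0  ->  12 a_4 = 10 a_2 = 20  ->  a_4 = 5/3
  x^3: 20 a_5 - 14 a_3 = 0  ->  20 a_5 = 14 a_3 = 0  ->  a_5 = 0
Truncated series: y(x) = 2 + 2 x^2 + (5/3) x^4 + O(x^6).

a_0 = 2; a_1 = 0; a_2 = 2; a_3 = 0; a_4 = 5/3; a_5 = 0


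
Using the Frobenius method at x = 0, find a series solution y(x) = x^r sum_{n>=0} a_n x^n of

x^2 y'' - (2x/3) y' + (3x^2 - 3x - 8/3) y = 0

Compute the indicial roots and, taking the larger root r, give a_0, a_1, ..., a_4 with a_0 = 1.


Write in Frobenius form y'' + (p(x)/x) y' + (q(x)/x^2) y = 0:
  p(x) = -2/3,  q(x) = 3x^2 - 3x - 8/3.
Indicial equation: r(r-1) + (-2/3) r + (-8/3) = 0 -> roots r_1 = 8/3, r_2 = -1.
Take r = r_1 = 8/3. Let y(x) = x^r sum_{n>=0} a_n x^n with a_0 = 1.
Substitute y = x^r sum a_n x^n and match x^{r+n}. The recurrence is
  D(n) a_n - 3 a_{n-1} + 3 a_{n-2} = 0,  where D(n) = (r+n)(r+n-1) + (-2/3)(r+n) + (-8/3).
  a_n = [3 a_{n-1} - 3 a_{n-2}] / D(n).
Since the indicial polynomial factors as (r - r_1)(r - r_2), D(n) = (r_1 + n - r_1)(r_1 + n - r_2) = n(n + 11/3).
Evaluating step by step (a_0 = 1):
  n = 1: D(1) = 1(1 + 11/3) = 14/3; numerator = 3(1) = 3; a_1 = (3)/(14/3) = 9/14
  n = 2: D(2) = 2(2 + 11/3) = 34/3; numerator = 3(9/14) - 3(1) = -15/14; a_2 = (-15/14)/(34/3) = -45/476
  n = 3: D(3) = 3(3 + 11/3) = 20; numerator = 3(-45/476) - 3(9/14) = -1053/476; a_3 = (-1053/476)/(20) = -1053/9520
  n = 4: D(4) = 4(4 + 11/3) = 92/3; numerator = 3(-1053/9520) - 3(-45/476) = -27/560; a_4 = (-27/560)/(92/3) = -81/51520

r = 8/3; a_0 = 1; a_1 = 9/14; a_2 = -45/476; a_3 = -1053/9520; a_4 = -81/51520


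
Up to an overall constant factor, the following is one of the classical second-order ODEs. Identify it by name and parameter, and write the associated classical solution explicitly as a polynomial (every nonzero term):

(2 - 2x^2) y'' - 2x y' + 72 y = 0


All three coefficients share the factor 2; dividing through by 2 gives  (1 - x^2) y'' - x y' + 36 y = 0.
This matches the Chebyshev equation (1 - x^2) y'' - x y' + n^2 y = 0 (note the -x y' term, not -2x y') with n^2 = 36, so n = 6; the polynomial solution is T_6(x).
With y = sum_k a_k x^k, matching x^k gives (k+2)(k+1) a_{k+2} = (k^2 - n^2) a_k = (k - 6)(k + 6) a_k. The right side vanishes at k = 6, so the series with the parity of 6 terminates at degree 6.
Standard normalization: leading coefficient of T_n is 2^(n-1), so a_6 = 2^5 = 32. Work downward with a_k = (k+1)(k+2) a_{k+2} / ((k - 6)(k + 6)):
  a_4 = (5)(6)(32) / ((4 - 6)(4 + 6)) = 960/(-20) = -48
  a_2 = (3)(4)(-48) / ((2 - 6)(2 + 6)) = -576/(-32) = 18
  a_0 = (1)(2)(18) / ((0 - 6)(0 + 6)) = 36/(-36) = -1
Hence T_6(x) = 32 x^6 - 48 x^4 + 18 x^2 - 1.

T_6(x); series = 32 x^6 - 48 x^4 + 18 x^2 - 1


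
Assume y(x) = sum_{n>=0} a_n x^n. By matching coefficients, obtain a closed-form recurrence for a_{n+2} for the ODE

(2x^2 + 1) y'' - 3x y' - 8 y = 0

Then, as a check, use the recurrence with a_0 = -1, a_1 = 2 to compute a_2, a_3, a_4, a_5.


Substitute y = sum_n a_n x^n.
(1 + 2 x^2) y'' contributes (n+2)(n+1) a_{n+2} + 2 n(n-1) a_n at x^n.
-3 x y'(x) contributes -3 n a_n at x^n.
-8 y(x) contributes -8 a_n at x^n.
Matching x^n: (n+2)(n+1) a_{n+2} + (2 n(n-1) - 3 n - 8) a_n = 0.
Thus a_{n+2} = (-2 n(n-1) + 3 n + 8) / ((n+1)(n+2)) * a_n.

Check with a_0 = -1, a_1 = 2 (apply the recurrence for n = 0, 1, 2, 3): a_0 = -1, a_1 = 2, a_2 = -4, a_3 = 11/3, a_4 = -10/3, a_5 = 11/12.

a_(n+2) = (-2 n(n-1) + 3 n + 8) / ((n+1)(n+2)) * a_n; check: a_0 = -1, a_1 = 2, a_2 = -4, a_3 = 11/3, a_4 = -10/3, a_5 = 11/12
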